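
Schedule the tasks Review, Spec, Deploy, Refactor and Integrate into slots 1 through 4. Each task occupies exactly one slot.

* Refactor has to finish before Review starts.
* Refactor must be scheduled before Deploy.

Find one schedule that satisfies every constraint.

Review=2; Deploy=2; Refactor=1; Spec=1; Integrate=1

Checking: Refactor(1) before Deploy(2); Refactor(1) before Review(2).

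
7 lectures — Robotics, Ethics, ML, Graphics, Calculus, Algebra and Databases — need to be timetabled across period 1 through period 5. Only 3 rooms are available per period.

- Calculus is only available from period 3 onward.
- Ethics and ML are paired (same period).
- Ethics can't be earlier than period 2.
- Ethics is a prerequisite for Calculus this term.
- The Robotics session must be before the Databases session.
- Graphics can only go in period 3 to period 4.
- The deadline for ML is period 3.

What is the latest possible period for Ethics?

period 3

Ethics is available from period 2; Ethics must be in the same period as ML, which can't be after period 3, so Ethics is at most period 3.
Ethics at period 3 is achievable: Calculus=period 4; Ethics=period 3; Graphics=period 3; Databases=period 2; Algebra=period 1; Robotics=period 1; ML=period 3.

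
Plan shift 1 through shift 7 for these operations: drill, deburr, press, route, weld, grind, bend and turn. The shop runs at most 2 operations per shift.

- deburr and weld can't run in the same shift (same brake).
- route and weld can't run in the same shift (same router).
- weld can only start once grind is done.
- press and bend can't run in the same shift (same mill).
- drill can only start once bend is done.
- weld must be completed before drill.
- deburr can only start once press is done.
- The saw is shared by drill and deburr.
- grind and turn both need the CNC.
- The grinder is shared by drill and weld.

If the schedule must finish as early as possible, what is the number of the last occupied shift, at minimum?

The precedence chain requires at least 3 distinct shifts.
With at most 2 per shift and 8 operations, at least 4 shifts are needed.
4 works (last occupied shift: shift 4): for example weld in shift 2; bend in shift 2; drill in shift 3; grind in shift 1; press in shift 1; deburr in shift 4; route in shift 3; turn in shift 4.

shift 4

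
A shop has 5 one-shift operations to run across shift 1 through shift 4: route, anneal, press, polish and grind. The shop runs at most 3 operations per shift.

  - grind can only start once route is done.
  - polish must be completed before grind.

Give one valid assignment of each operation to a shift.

polish in shift 1, route in shift 1, anneal in shift 1, grind in shift 2, press in shift 2

Checking: route(shift 1) before grind(shift 2); polish(shift 1) before grind(shift 2); max 3 per shift (cap 3).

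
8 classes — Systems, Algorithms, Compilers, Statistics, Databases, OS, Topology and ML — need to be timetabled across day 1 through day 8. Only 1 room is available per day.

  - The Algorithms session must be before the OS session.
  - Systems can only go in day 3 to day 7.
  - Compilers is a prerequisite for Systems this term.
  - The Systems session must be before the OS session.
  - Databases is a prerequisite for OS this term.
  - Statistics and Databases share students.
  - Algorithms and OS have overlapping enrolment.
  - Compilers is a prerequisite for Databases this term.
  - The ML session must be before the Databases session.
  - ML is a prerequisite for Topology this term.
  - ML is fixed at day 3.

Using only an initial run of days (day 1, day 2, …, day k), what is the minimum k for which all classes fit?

8

The precedence chain requires at least 3 distinct days.
With at most 1 per day and 8 classes, at least 8 days are needed.
Propagating the time windows through the other constraints, OS can't land before day 5, so the schedule must run through at least day 5.
8 works (last occupied day: day 8): for example Compilers -> day 1; Databases -> day 5; Systems -> day 4; ML -> day 3; Algorithms -> day 2; OS -> day 6; Topology -> day 7; Statistics -> day 8.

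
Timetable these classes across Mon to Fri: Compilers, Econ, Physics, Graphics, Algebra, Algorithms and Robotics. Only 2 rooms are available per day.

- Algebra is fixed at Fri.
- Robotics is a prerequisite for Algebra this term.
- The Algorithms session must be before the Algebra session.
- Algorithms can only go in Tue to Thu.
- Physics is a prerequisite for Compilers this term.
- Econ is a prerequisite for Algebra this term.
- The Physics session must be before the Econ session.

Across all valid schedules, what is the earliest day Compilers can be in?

Precedence pushes Compilers to at least Tue.
Compilers at Tue is achievable: Robotics in Mon; Graphics in Wed; Algorithms in Tue; Algebra in Fri; Physics in Mon; Econ in Wed; Compilers in Tue.

Tue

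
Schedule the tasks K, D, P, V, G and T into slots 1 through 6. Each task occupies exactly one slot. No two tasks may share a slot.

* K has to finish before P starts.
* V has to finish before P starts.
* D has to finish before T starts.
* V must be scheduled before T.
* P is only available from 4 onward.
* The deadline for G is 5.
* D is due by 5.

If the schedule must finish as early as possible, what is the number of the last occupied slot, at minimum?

The precedence chain requires at least 2 distinct slots.
With at most 1 per slot and 6 tasks, at least 6 slots are needed.
P can't be placed before 4, so the schedule must run through at least slot 4.
6 works (last occupied slot: 6): for example P -> 4; D -> 1; V -> 2; T -> 6; K -> 3; G -> 5.

slot 6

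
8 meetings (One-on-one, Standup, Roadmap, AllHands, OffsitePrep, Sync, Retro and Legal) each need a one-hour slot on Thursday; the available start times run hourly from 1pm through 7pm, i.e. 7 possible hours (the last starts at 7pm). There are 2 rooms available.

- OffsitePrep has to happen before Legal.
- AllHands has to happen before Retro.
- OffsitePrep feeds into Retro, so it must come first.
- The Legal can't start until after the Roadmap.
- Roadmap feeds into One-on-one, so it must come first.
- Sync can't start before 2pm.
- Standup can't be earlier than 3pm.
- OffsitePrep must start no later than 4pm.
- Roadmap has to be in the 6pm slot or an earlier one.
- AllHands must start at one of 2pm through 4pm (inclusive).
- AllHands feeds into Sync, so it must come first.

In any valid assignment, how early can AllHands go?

2pm

AllHands is available from 2pm; AllHands's own window allows nothing later than 4pm.
AllHands at 2pm is achievable: Legal in 2pm, Retro in 4pm, OffsitePrep in 1pm, One-on-one in 4pm, Roadmap in 1pm, AllHands in 2pm, Standup in 3pm, Sync in 3pm.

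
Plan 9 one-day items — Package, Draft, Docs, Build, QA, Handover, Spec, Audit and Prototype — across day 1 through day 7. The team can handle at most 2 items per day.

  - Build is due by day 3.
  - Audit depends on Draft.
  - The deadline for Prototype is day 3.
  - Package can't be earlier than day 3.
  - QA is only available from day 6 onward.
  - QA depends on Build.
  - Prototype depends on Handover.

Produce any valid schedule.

QA=day 6; Build=day 1; Package=day 3; Audit=day 3; Prototype=day 2; Spec=day 4; Handover=day 1; Docs=day 4; Draft=day 2

Checking: Build(day 1) before QA(day 6); Handover(day 1) before Prototype(day 2); Draft(day 2) before Audit(day 3); Prototype=day 2 in [day 1,day 3]; Package=day 3 in [day 3,day 7]; QA=day 6 in [day 6,day 7]; Build=day 1 in [day 1,day 3]; max 2 per day (cap 2).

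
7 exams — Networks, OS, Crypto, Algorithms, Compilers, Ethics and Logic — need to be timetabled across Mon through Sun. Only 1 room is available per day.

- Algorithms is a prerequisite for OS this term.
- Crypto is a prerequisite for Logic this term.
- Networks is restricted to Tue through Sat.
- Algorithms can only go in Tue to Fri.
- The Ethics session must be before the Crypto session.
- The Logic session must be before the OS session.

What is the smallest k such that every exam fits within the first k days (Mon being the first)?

The precedence chain requires at least 4 distinct days.
With at most 1 per day and 7 exams, at least 7 days are needed.
7 works (last occupied day: Sun): for example Networks=Wed; Crypto=Thu; Algorithms=Tue; Compilers=Sun; OS=Sat; Ethics=Mon; Logic=Fri.

7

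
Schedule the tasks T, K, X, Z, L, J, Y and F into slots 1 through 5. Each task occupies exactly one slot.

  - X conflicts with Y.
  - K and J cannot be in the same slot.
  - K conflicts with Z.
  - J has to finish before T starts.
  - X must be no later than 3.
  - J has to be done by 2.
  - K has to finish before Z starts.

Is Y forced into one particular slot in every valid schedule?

No

Y can be 1 (e.g. L in 1; J in 1; K in 2; F in 1; T in 2; Y in 1; X in 2; Z in 3) or 2 (e.g. K -> 2, T -> 2, L -> 1, Z -> 3, J -> 1, F -> 1, Y -> 2, X -> 1).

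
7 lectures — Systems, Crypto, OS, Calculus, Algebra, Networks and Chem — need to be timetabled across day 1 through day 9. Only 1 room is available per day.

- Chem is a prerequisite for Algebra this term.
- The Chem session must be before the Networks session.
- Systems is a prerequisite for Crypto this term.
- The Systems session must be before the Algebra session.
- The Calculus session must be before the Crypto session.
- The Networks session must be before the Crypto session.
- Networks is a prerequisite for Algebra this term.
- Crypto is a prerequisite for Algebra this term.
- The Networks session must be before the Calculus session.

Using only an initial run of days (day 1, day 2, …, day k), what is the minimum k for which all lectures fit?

7 days

The precedence chain requires at least 5 distinct days.
With at most 1 per day and 7 lectures, at least 7 days are needed.
7 works (last occupied day: day 7): for example Chem=day 1; Calculus=day 4; Algebra=day 6; Systems=day 3; Networks=day 2; OS=day 7; Crypto=day 5.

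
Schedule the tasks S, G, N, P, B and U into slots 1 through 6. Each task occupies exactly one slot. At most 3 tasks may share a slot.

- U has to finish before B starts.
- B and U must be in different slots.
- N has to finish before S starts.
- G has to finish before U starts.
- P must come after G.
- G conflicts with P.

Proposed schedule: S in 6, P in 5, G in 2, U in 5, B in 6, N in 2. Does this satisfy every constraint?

Yes

G conflicts with P — holds.
N has to finish before S starts — holds.
P must come after G — holds.
G has to finish before U starts — holds.
U has to finish before B starts — holds.
B and U must be in different slots — holds.
At most 3 tasks may share a slot — holds.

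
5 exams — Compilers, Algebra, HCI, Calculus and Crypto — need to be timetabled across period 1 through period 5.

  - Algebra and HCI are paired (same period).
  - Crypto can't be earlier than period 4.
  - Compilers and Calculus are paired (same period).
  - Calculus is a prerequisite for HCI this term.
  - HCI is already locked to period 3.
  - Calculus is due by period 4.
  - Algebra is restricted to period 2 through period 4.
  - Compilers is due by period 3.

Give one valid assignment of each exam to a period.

Algebra=period 3; Compilers=period 1; Crypto=period 4; HCI=period 3; Calculus=period 1

Checking: Calculus(period 1) before HCI(period 3); Algebra = HCI = period 3; Compilers = Calculus = period 1; Algebra=period 3 in [period 2,period 4]; Crypto=period 4 in [period 4,period 5]; Calculus=period 1 in [period 1,period 4]; Compilers=period 1 in [period 1,period 3]; HCI=period 3 in [period 3,period 3].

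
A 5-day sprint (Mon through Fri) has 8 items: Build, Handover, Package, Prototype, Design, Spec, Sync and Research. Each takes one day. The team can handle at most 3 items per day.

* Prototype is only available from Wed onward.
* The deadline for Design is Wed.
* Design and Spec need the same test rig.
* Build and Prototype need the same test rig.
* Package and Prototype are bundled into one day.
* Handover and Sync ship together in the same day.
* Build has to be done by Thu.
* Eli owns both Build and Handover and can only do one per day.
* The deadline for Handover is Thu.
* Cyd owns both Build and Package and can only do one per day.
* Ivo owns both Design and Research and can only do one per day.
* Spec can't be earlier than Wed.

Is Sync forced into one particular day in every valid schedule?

No

Sync can be Mon (e.g. Sync -> Mon, Prototype -> Wed, Design -> Mon, Handover -> Mon, Build -> Tue, Package -> Wed, Spec -> Wed, Research -> Tue) or Tue (e.g. Prototype -> Wed; Sync -> Tue; Build -> Mon; Research -> Tue; Package -> Wed; Handover -> Tue; Design -> Mon; Spec -> Wed).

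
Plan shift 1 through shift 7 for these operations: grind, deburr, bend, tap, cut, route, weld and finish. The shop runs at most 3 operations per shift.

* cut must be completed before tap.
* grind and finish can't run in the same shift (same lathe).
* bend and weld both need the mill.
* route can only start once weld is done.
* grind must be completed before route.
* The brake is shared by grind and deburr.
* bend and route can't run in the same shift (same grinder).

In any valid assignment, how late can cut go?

Downstream work caps cut at shift 6.
cut at shift 6 is achievable: route -> shift 2, deburr -> shift 2, bend -> shift 3, finish -> shift 2, weld -> shift 1, cut -> shift 6, grind -> shift 1, tap -> shift 7.

shift 6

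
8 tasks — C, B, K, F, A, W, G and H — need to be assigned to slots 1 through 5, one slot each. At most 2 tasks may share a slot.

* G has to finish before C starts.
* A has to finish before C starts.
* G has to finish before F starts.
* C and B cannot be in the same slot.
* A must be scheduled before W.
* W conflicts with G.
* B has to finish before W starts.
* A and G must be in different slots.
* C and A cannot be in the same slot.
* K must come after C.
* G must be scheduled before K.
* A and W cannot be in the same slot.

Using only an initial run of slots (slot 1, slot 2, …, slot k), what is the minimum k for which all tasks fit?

The precedence chain requires at least 3 distinct slots.
With at most 2 per slot and 8 tasks, at least 4 slots are needed.
4 works (last occupied slot: 4): for example W=3; K=4; B=1; H=4; G=1; A=2; F=2; C=3.

4 slots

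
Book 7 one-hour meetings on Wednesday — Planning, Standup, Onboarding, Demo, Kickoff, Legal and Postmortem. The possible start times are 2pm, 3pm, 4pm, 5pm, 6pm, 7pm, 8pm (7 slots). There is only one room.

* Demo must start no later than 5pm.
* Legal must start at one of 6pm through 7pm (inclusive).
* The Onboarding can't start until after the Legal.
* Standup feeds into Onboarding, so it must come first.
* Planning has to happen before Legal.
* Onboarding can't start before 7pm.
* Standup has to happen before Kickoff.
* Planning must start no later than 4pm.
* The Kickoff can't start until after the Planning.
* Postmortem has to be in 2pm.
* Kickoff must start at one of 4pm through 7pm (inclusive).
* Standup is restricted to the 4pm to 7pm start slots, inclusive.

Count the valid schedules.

Splitting on Planning: it can be 3pm (4), 4pm (2). Listing each branch's schedules as (Standup, Onboarding, Demo, Kickoff, Legal, Postmortem):
Planning=3pm: (4pm,8pm,5pm,6pm,7pm,2pm) (4pm,8pm,5pm,7pm,6pm,2pm) (5pm,8pm,4pm,6pm,7pm,2pm) (5pm,8pm,4pm,7pm,6pm,2pm) — 4.
Planning=4pm: (5pm,8pm,3pm,6pm,7pm,2pm) (5pm,8pm,3pm,7pm,6pm,2pm) — 2.
Summing: 4 + 2 = 6.

6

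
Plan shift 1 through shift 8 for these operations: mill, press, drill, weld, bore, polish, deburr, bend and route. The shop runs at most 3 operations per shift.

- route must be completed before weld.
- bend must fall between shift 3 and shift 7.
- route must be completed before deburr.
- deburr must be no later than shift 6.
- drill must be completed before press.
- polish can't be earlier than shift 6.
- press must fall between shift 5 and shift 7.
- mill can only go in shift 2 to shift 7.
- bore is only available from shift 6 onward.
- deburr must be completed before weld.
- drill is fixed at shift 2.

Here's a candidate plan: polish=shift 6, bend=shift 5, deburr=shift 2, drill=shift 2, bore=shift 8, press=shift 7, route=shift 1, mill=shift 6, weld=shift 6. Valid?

Yes

drill must be completed before press — holds.
The shop runs at most 3 operations per shift — holds.
polish can't be earlier than shift 6 — holds.
drill is fixed at shift 2 — holds.
route must be completed before deburr — holds.
press must fall between shift 5 and shift 7 — holds.
mill can only go in shift 2 to shift 7 — holds.
route must be completed before weld — holds.
deburr must be completed before weld — holds.
bend must fall between shift 3 and shift 7 — holds.
deburr must be no later than shift 6 — holds.
bore is only available from shift 6 onward — holds.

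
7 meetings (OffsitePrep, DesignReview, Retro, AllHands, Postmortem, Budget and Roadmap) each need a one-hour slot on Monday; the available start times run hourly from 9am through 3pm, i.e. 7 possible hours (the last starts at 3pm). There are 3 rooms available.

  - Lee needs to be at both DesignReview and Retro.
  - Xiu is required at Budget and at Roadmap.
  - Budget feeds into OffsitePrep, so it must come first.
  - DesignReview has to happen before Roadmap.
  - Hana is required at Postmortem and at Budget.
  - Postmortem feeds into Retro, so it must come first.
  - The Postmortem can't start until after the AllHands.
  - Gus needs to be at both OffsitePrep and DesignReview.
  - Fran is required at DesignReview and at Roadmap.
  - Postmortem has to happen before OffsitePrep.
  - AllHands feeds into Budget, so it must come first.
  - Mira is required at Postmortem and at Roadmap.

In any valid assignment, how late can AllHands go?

12pm

Downstream work caps AllHands at 1pm.
AllHands at 12pm is achievable: Retro -> 2pm; AllHands -> 12pm; Roadmap -> 10am; DesignReview -> 9am; OffsitePrep -> 3pm; Budget -> 2pm; Postmortem -> 1pm.
Nothing later works — the conflict and capacity constraints rule out every hour after 12pm.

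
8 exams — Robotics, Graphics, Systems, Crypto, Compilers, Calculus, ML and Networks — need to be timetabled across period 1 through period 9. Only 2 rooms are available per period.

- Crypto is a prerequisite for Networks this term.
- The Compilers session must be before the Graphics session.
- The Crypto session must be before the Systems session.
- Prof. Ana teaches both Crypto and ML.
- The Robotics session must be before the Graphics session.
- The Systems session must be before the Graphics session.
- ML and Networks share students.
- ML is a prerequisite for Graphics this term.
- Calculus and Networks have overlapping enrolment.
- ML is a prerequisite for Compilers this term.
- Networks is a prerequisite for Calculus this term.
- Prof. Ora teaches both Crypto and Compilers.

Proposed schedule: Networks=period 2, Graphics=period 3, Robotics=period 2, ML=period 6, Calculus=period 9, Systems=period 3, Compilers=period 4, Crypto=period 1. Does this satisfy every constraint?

ML is a prerequisite for Graphics this term — violated.
Prof. Ora teaches both Crypto and Compilers — holds.
ML is a prerequisite for Compilers this term — violated.
The Systems session must be before the Graphics session — violated.
The Crypto session must be before the Systems session — holds.
The Robotics session must be before the Graphics session — holds.
ML and Networks share students — holds.
Prof. Ana teaches both Crypto and ML — holds.
The Compilers session must be before the Graphics session — violated.
Calculus and Networks have overlapping enrolment — holds.
Only 2 rooms are available per period — holds.
Networks is a prerequisite for Calculus this term — holds.
Crypto is a prerequisite for Networks this term — holds.

No. ML is a prerequisite for Graphics this term is not satisfied.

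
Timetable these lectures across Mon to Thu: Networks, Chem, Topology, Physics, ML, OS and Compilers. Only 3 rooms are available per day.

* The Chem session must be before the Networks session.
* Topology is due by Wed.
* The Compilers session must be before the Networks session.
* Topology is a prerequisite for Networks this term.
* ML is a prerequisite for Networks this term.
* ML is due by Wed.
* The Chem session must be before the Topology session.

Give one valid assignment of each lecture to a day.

Compilers=Mon, Physics=Tue, OS=Tue, Topology=Tue, ML=Mon, Chem=Mon, Networks=Wed

Checking: ML(Mon) before Networks(Wed); Topology(Tue) before Networks(Wed); Chem(Mon) before Topology(Tue); Compilers(Mon) before Networks(Wed); Chem(Mon) before Networks(Wed); Topology=Tue in [Mon,Wed]; ML=Mon in [Mon,Wed]; max 3 per day (cap 3).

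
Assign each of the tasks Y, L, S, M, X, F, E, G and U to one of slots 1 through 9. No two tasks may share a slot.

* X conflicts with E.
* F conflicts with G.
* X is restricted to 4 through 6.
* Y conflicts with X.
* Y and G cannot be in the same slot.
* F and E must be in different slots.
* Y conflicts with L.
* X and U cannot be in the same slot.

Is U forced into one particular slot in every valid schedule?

No

U can be 1 (e.g. U=1; S=5; F=7; M=6; X=4; L=3; Y=2; E=8; G=9) or 2 (e.g. M -> 6, G -> 9, S -> 5, Y -> 1, X -> 4, L -> 3, E -> 8, U -> 2, F -> 7).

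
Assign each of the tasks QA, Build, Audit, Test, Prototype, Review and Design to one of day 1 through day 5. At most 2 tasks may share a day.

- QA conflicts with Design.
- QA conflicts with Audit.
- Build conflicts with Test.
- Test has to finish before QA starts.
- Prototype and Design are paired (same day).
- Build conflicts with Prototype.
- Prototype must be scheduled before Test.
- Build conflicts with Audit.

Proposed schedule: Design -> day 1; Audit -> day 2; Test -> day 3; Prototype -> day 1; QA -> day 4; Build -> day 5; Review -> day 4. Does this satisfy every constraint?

At most 2 tasks may share a day — holds.
Prototype and Design are paired (same day) — holds.
Build conflicts with Prototype — holds.
Prototype must be scheduled before Test — holds.
Build conflicts with Audit — holds.
Build conflicts with Test — holds.
QA conflicts with Audit — holds.
Test has to finish before QA starts — holds.
QA conflicts with Design — holds.

Yes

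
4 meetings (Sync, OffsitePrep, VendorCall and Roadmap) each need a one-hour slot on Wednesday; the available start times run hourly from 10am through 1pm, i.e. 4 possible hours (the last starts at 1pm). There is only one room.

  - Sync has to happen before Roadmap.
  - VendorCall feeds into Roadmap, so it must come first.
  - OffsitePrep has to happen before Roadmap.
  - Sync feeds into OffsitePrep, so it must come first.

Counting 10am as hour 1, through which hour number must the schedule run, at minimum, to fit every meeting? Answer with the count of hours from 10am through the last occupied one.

4 hours

The precedence chain requires at least 3 distinct hours.
With at most 1 per hour and 4 meetings, at least 4 hours are needed.
4 works (last occupied hour: 1pm): for example Sync=10am, VendorCall=12pm, OffsitePrep=11am, Roadmap=1pm.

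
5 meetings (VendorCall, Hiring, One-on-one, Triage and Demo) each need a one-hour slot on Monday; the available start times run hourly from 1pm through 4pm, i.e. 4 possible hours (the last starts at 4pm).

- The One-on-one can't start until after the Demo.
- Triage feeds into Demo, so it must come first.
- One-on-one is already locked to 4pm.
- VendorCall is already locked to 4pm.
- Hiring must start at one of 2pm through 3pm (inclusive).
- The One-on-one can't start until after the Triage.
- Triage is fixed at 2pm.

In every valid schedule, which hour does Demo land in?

Triage is fixed at 2pm and must come before Demo, so Demo is at least 3pm.
One-on-one is fixed at 4pm and must come after Demo, so Demo is at most 3pm.
So Demo must be 3pm.

3pm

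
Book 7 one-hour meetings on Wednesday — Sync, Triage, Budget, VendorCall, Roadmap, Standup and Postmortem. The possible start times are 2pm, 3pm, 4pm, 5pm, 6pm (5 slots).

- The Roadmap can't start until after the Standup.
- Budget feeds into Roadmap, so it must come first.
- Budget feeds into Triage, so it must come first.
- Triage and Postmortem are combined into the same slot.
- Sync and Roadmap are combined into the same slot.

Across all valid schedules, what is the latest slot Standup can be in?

Downstream work caps Standup at 5pm.
Standup at 5pm is achievable: Budget in 2pm; Triage in 3pm; Standup in 5pm; Postmortem in 3pm; VendorCall in 2pm; Roadmap in 6pm; Sync in 6pm.

5pm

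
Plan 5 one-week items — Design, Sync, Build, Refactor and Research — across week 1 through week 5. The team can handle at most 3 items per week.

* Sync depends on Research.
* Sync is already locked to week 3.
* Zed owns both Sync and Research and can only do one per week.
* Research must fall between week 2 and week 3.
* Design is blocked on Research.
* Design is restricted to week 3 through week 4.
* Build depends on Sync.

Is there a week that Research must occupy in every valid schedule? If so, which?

Research's window is week 2–week 3.
Sync is fixed at week 3, and Research can't share a week with Sync.
So Research must be week 2.

week 2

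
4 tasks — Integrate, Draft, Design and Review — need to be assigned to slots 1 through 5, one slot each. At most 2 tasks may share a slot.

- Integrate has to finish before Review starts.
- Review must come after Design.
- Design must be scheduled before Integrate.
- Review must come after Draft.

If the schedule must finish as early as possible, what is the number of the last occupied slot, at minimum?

3

The precedence chain requires at least 3 distinct slots.
With at most 2 per slot and 4 tasks, at least 2 slots are needed.
3 works (last occupied slot: 3): for example Design=1; Review=3; Draft=1; Integrate=2.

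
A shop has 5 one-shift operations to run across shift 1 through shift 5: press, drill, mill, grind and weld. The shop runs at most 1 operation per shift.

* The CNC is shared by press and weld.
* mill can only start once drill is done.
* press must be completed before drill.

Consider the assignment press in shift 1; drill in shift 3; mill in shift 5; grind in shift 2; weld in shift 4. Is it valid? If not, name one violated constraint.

The shop runs at most 1 operation per shift — holds.
The CNC is shared by press and weld — holds.
mill can only start once drill is done — holds.
press must be completed before drill — holds.

Valid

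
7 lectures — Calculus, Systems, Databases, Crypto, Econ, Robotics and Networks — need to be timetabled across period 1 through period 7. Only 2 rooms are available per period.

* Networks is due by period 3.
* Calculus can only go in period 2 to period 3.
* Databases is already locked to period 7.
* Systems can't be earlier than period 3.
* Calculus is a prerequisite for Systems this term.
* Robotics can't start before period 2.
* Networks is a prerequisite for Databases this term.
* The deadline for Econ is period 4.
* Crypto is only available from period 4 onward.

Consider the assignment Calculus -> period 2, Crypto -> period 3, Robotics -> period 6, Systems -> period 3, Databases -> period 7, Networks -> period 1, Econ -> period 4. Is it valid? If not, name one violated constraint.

The deadline for Econ is period 4 — holds.
Systems can't be earlier than period 3 — holds.
Databases is already locked to period 7 — holds.
Calculus can only go in period 2 to period 3 — holds.
Only 2 rooms are available per period — holds.
Networks is a prerequisite for Databases this term — holds.
Crypto is only available from period 4 onward — violated.
Calculus is a prerequisite for Systems this term — holds.
Robotics can't start before period 2 — holds.
Networks is due by period 3 — holds.

No — it violates: Crypto is only available from period 4 onward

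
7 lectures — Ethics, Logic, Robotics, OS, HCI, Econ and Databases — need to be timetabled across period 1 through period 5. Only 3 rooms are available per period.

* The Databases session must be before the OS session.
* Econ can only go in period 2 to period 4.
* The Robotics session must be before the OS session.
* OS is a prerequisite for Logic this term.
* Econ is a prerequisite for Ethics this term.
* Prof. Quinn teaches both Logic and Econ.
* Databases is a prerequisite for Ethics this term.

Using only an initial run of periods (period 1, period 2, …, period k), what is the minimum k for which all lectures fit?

3 periods

The precedence chain requires at least 3 distinct periods.
With at most 3 per period and 7 lectures, at least 3 periods are needed.
3 works (last occupied period: period 3): for example Ethics=period 3; Econ=period 2; HCI=period 1; Logic=period 3; OS=period 2; Robotics=period 1; Databases=period 1.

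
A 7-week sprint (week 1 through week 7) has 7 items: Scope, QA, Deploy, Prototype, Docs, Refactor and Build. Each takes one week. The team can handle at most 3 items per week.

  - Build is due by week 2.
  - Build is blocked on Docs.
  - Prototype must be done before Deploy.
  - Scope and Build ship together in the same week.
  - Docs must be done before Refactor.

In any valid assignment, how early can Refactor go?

week 2

Precedence pushes Refactor to at least week 2.
Refactor at week 2 is achievable: Scope -> week 2; Deploy -> week 3; Build -> week 2; Refactor -> week 2; Prototype -> week 1; QA -> week 1; Docs -> week 1.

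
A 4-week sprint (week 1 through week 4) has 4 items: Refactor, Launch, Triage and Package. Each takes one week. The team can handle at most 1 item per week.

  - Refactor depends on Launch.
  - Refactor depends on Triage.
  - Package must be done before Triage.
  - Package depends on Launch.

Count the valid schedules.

Enumerating: Package=week 2, Launch=week 1, Refactor=week 4, Triage=week 3.

1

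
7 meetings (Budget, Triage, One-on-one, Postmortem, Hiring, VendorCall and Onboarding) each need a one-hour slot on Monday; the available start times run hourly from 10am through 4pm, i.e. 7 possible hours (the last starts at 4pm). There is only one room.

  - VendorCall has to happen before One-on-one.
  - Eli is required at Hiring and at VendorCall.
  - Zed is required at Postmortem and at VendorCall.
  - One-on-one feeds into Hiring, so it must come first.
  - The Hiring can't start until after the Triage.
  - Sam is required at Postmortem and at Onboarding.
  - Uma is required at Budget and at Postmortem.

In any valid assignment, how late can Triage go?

Downstream work caps Triage at 3pm.
Triage at 3pm is achievable: One-on-one -> 11am, Triage -> 3pm, Onboarding -> 2pm, Budget -> 12pm, VendorCall -> 10am, Hiring -> 4pm, Postmortem -> 1pm.

3pm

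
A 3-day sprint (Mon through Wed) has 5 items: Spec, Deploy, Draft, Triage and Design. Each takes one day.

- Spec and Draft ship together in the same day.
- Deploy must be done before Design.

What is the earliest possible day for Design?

Tue

Precedence pushes Design to at least Tue.
Design at Tue is achievable: Draft -> Mon, Spec -> Mon, Deploy -> Mon, Triage -> Mon, Design -> Tue.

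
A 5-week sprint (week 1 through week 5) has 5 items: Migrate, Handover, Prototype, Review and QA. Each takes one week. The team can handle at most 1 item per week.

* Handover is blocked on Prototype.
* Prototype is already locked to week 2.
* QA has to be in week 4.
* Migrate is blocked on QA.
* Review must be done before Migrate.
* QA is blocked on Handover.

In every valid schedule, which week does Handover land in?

week 3

Prototype is fixed at week 2 and must come before Handover, so Handover is at least week 3.
QA is fixed at week 4 and must come after Handover, so Handover is at most week 3.
So Handover must be week 3.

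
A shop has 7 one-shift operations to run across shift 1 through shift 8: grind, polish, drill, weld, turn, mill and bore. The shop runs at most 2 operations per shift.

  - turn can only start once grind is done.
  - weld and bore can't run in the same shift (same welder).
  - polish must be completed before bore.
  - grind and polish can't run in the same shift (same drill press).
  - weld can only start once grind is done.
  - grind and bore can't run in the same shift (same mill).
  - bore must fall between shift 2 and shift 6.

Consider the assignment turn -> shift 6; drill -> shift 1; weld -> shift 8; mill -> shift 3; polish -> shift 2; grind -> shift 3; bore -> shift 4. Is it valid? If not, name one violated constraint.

Yes

bore must fall between shift 2 and shift 6 — holds.
weld can only start once grind is done — holds.
grind and bore can't run in the same shift (same mill) — holds.
turn can only start once grind is done — holds.
grind and polish can't run in the same shift (same drill press) — holds.
weld and bore can't run in the same shift (same welder) — holds.
The shop runs at most 2 operations per shift — holds.
polish must be completed before bore — holds.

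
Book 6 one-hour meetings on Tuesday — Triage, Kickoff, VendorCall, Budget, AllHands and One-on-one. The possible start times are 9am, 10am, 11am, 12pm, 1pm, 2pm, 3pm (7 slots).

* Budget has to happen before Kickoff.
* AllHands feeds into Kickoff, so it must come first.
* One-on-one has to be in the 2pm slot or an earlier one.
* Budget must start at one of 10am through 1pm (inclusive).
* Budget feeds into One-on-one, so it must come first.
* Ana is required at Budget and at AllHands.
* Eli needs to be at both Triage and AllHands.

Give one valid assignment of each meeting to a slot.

One-on-one in 11am, Kickoff in 11am, AllHands in 9am, Budget in 10am, Triage in 10am, VendorCall in 9am

Checking: AllHands(9am) before Kickoff(11am); Budget(10am) before Kickoff(11am); Budget(10am) before One-on-one(11am); Triage(10am) != AllHands(9am); Budget(10am) != AllHands(9am); One-on-one=11am in [9am,2pm]; Budget=10am in [10am,1pm].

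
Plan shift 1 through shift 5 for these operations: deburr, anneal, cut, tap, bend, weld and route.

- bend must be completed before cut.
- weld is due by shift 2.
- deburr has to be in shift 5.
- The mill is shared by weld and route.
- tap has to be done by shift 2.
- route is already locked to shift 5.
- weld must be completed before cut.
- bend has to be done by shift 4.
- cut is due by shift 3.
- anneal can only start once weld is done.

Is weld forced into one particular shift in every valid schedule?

weld can be shift 1 (e.g. deburr in shift 5, route in shift 5, tap in shift 1, weld in shift 1, bend in shift 1, cut in shift 2, anneal in shift 2) or shift 2 (e.g. route -> shift 5; weld -> shift 2; bend -> shift 1; cut -> shift 3; anneal -> shift 3; tap -> shift 1; deburr -> shift 5).

No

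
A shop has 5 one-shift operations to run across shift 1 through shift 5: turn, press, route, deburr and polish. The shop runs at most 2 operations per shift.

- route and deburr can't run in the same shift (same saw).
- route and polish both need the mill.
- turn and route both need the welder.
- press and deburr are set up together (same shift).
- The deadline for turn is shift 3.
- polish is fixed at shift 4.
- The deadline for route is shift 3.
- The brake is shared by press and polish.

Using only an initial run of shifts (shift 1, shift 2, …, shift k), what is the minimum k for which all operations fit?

4

With at most 2 per shift and 5 operations, at least 3 shifts are needed.
polish can't be placed before shift 4, so the schedule must run through at least shift 4.
4 works (last occupied shift: shift 4): for example route -> shift 2; turn -> shift 1; deburr -> shift 3; polish -> shift 4; press -> shift 3.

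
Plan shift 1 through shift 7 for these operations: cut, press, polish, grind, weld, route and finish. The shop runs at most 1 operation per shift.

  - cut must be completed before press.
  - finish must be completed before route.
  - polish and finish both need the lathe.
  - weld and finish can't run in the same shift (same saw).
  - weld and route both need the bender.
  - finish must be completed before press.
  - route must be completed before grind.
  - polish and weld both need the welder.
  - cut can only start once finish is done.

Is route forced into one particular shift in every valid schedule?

No

route can be shift 2 (e.g. route -> shift 2, grind -> shift 5, cut -> shift 3, weld -> shift 7, finish -> shift 1, press -> shift 4, polish -> shift 6) or shift 3 (e.g. cut=shift 2, polish=shift 6, finish=shift 1, weld=shift 7, press=shift 4, route=shift 3, grind=shift 5).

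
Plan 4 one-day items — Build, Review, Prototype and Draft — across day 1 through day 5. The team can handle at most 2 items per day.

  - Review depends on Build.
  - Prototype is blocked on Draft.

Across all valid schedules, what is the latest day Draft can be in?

Downstream work caps Draft at day 4.
Draft at day 4 is achievable: Review=day 2, Draft=day 4, Prototype=day 5, Build=day 1.

day 4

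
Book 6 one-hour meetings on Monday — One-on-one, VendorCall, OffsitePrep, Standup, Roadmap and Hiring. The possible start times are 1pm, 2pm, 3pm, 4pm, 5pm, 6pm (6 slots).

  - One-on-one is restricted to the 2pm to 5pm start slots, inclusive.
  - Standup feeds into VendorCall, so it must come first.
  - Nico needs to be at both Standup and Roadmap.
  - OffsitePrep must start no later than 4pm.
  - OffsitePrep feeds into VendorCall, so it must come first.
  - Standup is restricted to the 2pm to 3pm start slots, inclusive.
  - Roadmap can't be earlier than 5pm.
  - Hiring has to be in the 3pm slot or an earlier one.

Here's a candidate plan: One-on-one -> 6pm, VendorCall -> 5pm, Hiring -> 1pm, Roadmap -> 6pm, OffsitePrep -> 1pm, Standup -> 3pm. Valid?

Standup feeds into VendorCall, so it must come first — holds.
One-on-one is restricted to the 2pm to 5pm start slots, inclusive — violated.
OffsitePrep feeds into VendorCall, so it must come first — holds.
OffsitePrep must start no later than 4pm — holds.
Nico needs to be at both Standup and Roadmap — holds.
Roadmap can't be earlier than 5pm — holds.
Hiring has to be in the 3pm slot or an earlier one — holds.
Standup is restricted to the 2pm to 3pm start slots, inclusive — holds.

No. One-on-one is restricted to the 2pm to 5pm start slots, inclusive is not satisfied.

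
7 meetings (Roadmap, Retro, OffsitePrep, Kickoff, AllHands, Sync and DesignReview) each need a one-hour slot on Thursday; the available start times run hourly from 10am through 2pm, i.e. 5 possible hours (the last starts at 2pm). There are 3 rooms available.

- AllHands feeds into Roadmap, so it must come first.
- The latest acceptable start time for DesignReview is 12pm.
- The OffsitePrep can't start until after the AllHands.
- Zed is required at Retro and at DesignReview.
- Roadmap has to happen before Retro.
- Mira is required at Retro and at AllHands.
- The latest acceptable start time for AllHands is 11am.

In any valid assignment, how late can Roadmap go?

1pm

Precedence pushes Roadmap to at least 11am; downstream work caps Roadmap at 1pm.
Roadmap at 1pm is achievable: OffsitePrep -> 11am; Retro -> 2pm; Kickoff -> 10am; DesignReview -> 10am; AllHands -> 10am; Roadmap -> 1pm; Sync -> 11am.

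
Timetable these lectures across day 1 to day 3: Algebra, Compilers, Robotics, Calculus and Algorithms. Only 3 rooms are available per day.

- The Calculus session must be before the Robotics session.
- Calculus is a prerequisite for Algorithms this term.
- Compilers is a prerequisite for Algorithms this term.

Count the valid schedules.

Splitting on Algebra: it can be day 1 (8), day 2 (8), day 3 (8). Listing each branch's schedules as (Compilers, Robotics, Calculus, Algorithms) by day number:
Algebra=day 1: (1,2,1,2) (1,2,1,3) (1,3,1,2) (1,3,1,3) (1,3,2,3) (2,2,1,3) (2,3,1,3) (2,3,2,3) — 8.
Algebra=day 2: (1,2,1,2) (1,2,1,3) (1,3,1,2) (1,3,1,3) (1,3,2,3) (2,2,1,3) (2,3,1,3) (2,3,2,3) — 8.
Algebra=day 3: (1,2,1,2) (1,2,1,3) (1,3,1,2) (1,3,1,3) (1,3,2,3) (2,2,1,3) (2,3,1,3) (2,3,2,3) — 8.
Summing: 8 + 8 + 8 = 24.

24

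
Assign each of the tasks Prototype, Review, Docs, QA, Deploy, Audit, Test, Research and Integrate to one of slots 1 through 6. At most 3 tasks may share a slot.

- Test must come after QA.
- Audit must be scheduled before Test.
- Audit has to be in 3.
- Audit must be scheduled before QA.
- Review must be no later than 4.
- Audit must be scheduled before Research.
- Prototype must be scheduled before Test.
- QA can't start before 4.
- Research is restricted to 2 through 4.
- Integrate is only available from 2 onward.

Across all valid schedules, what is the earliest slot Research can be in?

Research is available from 2; precedence pushes Research to at least 4; Research's own window allows nothing later than 4.
Research at 4 is achievable: QA -> 4; Prototype -> 1; Review -> 1; Research -> 4; Docs -> 1; Audit -> 3; Test -> 5; Deploy -> 2; Integrate -> 2.

4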